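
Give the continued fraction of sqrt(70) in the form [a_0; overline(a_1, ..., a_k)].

Write x_i = (sqrt(70) + m_i)/d_i with (m_0, d_0) = (0, 1). a_0 = floor(sqrt(70)) = 8, since 8^2 = 64 <= 70 < 81 = 9^2.
Iterate m_{i+1} = d_i*a_i - m_i, d_{i+1} = (70 - m_{i+1}^2)/d_i, a_{i+1} = floor((a_0 + m_{i+1})/d_{i+1}):
  m_1 = 1*8 - 0 = 8, d_1 = (70 - 8^2)/1 = 6/1 = 6, a_1 = floor((8 + 8)/6) = 2.
  m_2 = 6*2 - 8 = 4, d_2 = (70 - 4^2)/6 = 54/6 = 9, a_2 = floor((8 + 4)/9) = 1.
  m_3 = 9*1 - 4 = 5, d_3 = (70 - 5^2)/9 = 45/9 = 5, a_3 = floor((8 + 5)/5) = 2.
  m_4 = 5*2 - 5 = 5, d_4 = (70 - 5^2)/5 = 45/5 = 9, a_4 = floor((8 + 5)/9) = 1.
  m_5 = 9*1 - 5 = 4, d_5 = (70 - 4^2)/9 = 54/9 = 6, a_5 = floor((8 + 4)/6) = 2.
  m_6 = 6*2 - 4 = 8, d_6 = (70 - 8^2)/6 = 6/6 = 1, a_6 = floor((8 + 8)/1) = 16.
  m_7 = 1*16 - 8 = 8, d_7 = (70 - 8^2)/1 = 6/1 = 6: (m_7, d_7) = (m_1, d_1) = (8, 6), so from here the quotients repeat a_1, ..., a_6; the period length is 6.
Hence the expansion of sqrt(70) is a_0 = 8 followed by the repeating block 2, 1, 2, 1, 2, 16 (period 6).

[8; overline(2, 1, 2, 1, 2, 16)]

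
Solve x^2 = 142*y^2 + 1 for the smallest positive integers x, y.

First expand sqrt(142) as a continued fraction. With x_i = (sqrt(142) + m_i)/d_i and (m_0, d_0) = (0, 1): a_0 = floor(sqrt(142)) = 11, since 11^2 = 121 <= 142 < 144 = 12^2.
Iterate m_{i+1} = d_i*a_i - m_i, d_{i+1} = (142 - m_{i+1}^2)/d_i, a_{i+1} = floor((a_0 + m_{i+1})/d_{i+1}):
  m_1 = 1*11 - 0 = 11, d_1 = (142 - 11^2)/1 = 21/1 = 21, a_1 = floor((11 + 11)/21) = 1.
  m_2 = 21*1 - 11 = 10, d_2 = (142 - 10^2)/21 = 42/21 = 2, a_2 = floor((11 + 10)/2) = 10.
  m_3 = 2*10 - 10 = 10, d_3 = (142 - 10^2)/2 = 42/2 = 21, a_3 = floor((11 + 10)/21) = 1.
  m_4 = 21*1 - 10 = 11, d_4 = (142 - 11^2)/21 = 21/21 = 1, a_4 = floor((11 + 11)/1) = 22.
  m_5 = 1*22 - 11 = 11, d_5 = (142 - 11^2)/1 = 21/1 = 21: (m_5, d_5) = (m_1, d_1) = (11, 21), so from here the quotients repeat a_1, ..., a_4; the period length is 4.
So sqrt(142) = [11; (1, 10, 1, 22)] with period length k = 4.
k is even, so the fundamental solution of x^2 - 142y^2 = 1 is (p_{k-1}, q_{k-1}) = (p_3, q_3); compute convergents through index 3.
Convergents (p_i = a_i*p_{i-1} + p_{i-2}, q_i = a_i*q_{i-1} + q_{i-2} with p_{-2}=0, p_{-1}=1, q_{-2}=1, q_{-1}=0):
  i=0: a_0=11, p_0 = 11*1 + 0 = 11, q_0 = 11*0 + 1 = 1.
  i=1: a_1=1, p_1 = 1*11 + 1 = 12, q_1 = 1*1 + 0 = 1.
  i=2: a_2=10, p_2 = 10*12 + 11 = 131, q_2 = 10*1 + 1 = 11.
  i=3: a_3=1, p_3 = 1*131 + 12 = 143, q_3 = 1*11 + 1 = 12.
Check: 143^2 - 142*12^2 = 20449 - 20448 = 1, so (x, y) = (143, 12) solves the equation, and by the theorem it is the least positive solution.

(x, y) = (143, 12)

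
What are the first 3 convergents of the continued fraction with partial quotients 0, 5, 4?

Using the convergent recurrence p_i = a_i*p_{i-1} + p_{i-2}, q_i = a_i*q_{i-1} + q_{i-2} with p_{-2}=0, p_{-1}=1, q_{-2}=1, q_{-1}=0:
  i=0: a_0=0, p_0 = 0*1 + 0 = 0, q_0 = 0*0 + 1 = 1.
  i=1: a_1=5, p_1 = 5*0 + 1 = 1, q_1 = 5*1 + 0 = 5.
  i=2: a_2=4, p_2 = 4*1 + 0 = 4, q_2 = 4*5 + 1 = 21.

0/1, 1/5, 4/21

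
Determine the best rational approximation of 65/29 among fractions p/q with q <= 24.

Expand x = 65/29 as a continued fraction with the Euclidean algorithm:
  65 = 2*29 + 7, so a_0 = 2.
  29 = 4*7 + 1, so a_1 = 4.
  7 = 7*1 + 0, so a_2 = 7.
so x = [2; 4, 7].
Convergents (p_i = a_i*p_{i-1} + p_{i-2}, q_i = a_i*q_{i-1} + q_{i-2} with p_{-2}=0, p_{-1}=1, q_{-2}=1, q_{-1}=0), until the denominator exceeds 24:
  i=0: a_0=2, p_0 = 2*1 + 0 = 2, q_0 = 2*0 + 1 = 1.
  i=1: a_1=4, p_1 = 4*2 + 1 = 9, q_1 = 4*1 + 0 = 4.
  i=2: a_2=7, p_2 = 7*9 + 2 = 65, q_2 = 7*4 + 1 = 29.
q_2 = 29 > 24, so the last convergent with denominator <= 24 is p_1/q_1 = 9/4.
The closest fraction with denominator <= 24 is either p_1/q_1 or the intermediate fraction (k*p_1 + p_0)/(k*q_1 + q_0) with the largest k >= 1 whose denominator stays <= 24; these approach x as k grows, and every other convergent or intermediate fraction in range is farther away.
Largest k: floor((24 - q_0)/q_1) = floor((24 - 1)/4) = 5.
That gives (5*9 + 2)/(5*4 + 1) = 47/21.
Compare the errors: |x - 9/4| = |65*4 - 9*29|/(29*4) = 1/116, and |x - 47/21| = |65*21 - 47*29|/(29*21) = 2/609.
Cross-multiplying, 2*116 = 232 < 609 = 1*609, so 2/609 is smaller: the intermediate fraction 47/21 is closer to x than 9/4.

47/21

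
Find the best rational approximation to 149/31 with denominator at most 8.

24/5

Expand x = 149/31 as a continued fraction with the Euclidean algorithm:
  149 = 4*31 + 25, so a_0 = 4.
  31 = 1*25 + 6, so a_1 = 1.
  25 = 4*6 + 1, so a_2 = 4.
  6 = 6*1 + 0, so a_3 = 6.
so x = [4; 1, 4, 6].
Convergents (p_i = a_i*p_{i-1} + p_{i-2}, q_i = a_i*q_{i-1} + q_{i-2} with p_{-2}=0, p_{-1}=1, q_{-2}=1, q_{-1}=0), until the denominator exceeds 8:
  i=0: a_0=4, p_0 = 4*1 + 0 = 4, q_0 = 4*0 + 1 = 1.
  i=1: a_1=1, p_1 = 1*4 + 1 = 5, q_1 = 1*1 + 0 = 1.
  i=2: a_2=4, p_2 = 4*5 + 4 = 24, q_2 = 4*1 + 1 = 5.
  i=3: a_3=6, p_3 = 6*24 + 5 = 149, q_3 = 6*5 + 1 = 31.
q_3 = 31 > 8, so the last convergent with denominator <= 8 is p_2/q_2 = 24/5.
The closest fraction with denominator <= 8 is either p_2/q_2 or the intermediate fraction (k*p_2 + p_1)/(k*q_2 + q_1) with the largest k >= 1 whose denominator stays <= 8; these approach x as k grows, and every other convergent or intermediate fraction in range is farther away.
Largest k: floor((8 - q_1)/q_2) = floor((8 - 1)/5) = 1.
That gives (1*24 + 5)/(1*5 + 1) = 29/6.
Compare the errors: |x - 24/5| = |149*5 - 24*31|/(31*5) = 1/155, and |x - 29/6| = |149*6 - 29*31|/(31*6) = 5/186.
Cross-multiplying, 1*186 = 186 < 775 = 5*155, so 1/155 is smaller: the convergent 24/5 is closer to x than 29/6.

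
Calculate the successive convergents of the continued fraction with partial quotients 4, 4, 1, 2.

Using the convergent recurrence p_i = a_i*p_{i-1} + p_{i-2}, q_i = a_i*q_{i-1} + q_{i-2} with p_{-2}=0, p_{-1}=1, q_{-2}=1, q_{-1}=0:
  i=0: a_0=4, p_0 = 4*1 + 0 = 4, q_0 = 4*0 + 1 = 1.
  i=1: a_1=4, p_1 = 4*4 + 1 = 17, q_1 = 4*1 + 0 = 4.
  i=2: a_2=1, p_2 = 1*17 + 4 = 21, q_2 = 1*4 + 1 = 5.
  i=3: a_3=2, p_3 = 2*21 + 17 = 59, q_3 = 2*5 + 4 = 14.

4/1, 17/4, 21/5, 59/14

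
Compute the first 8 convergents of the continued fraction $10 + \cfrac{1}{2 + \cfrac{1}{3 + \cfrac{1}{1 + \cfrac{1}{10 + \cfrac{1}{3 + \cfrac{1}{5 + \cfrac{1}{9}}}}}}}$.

Using the convergent recurrence p_i = a_i*p_{i-1} + p_{i-2}, q_i = a_i*q_{i-1} + q_{i-2} with p_{-2}=0, p_{-1}=1, q_{-2}=1, q_{-1}=0:
  i=0: a_0=10, p_0 = 10*1 + 0 = 10, q_0 = 10*0 + 1 = 1.
  i=1: a_1=2, p_1 = 2*10 + 1 = 21, q_1 = 2*1 + 0 = 2.
  i=2: a_2=3, p_2 = 3*21 + 10 = 73, q_2 = 3*2 + 1 = 7.
  i=3: a_3=1, p_3 = 1*73 + 21 = 94, q_3 = 1*7 + 2 = 9.
  i=4: a_4=10, p_4 = 10*94 + 73 = 1013, q_4 = 10*9 + 7 = 97.
  i=5: a_5=3, p_5 = 3*1013 + 94 = 3133, q_5 = 3*97 + 9 = 300.
  i=6: a_6=5, p_6 = 5*3133 + 1013 = 16678, q_6 = 5*300 + 97 = 1597.
  i=7: a_7=9, p_7 = 9*16678 + 3133 = 153235, q_7 = 9*1597 + 300 = 14673.

10/1, 21/2, 73/7, 94/9, 1013/97, 3133/300, 16678/1597, 153235/14673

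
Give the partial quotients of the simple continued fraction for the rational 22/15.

Run the Euclidean algorithm on 22 and 15; the successive quotients are the partial quotients a_0, a_1, ... (each step inverts the fractional part left over by the previous one):
  22 = 1*15 + 7, so a_0 = 1.
  15 = 2*7 + 1, so a_1 = 2.
  7 = 7*1 + 0, so a_2 = 7.
The remainder reaches 0 after 3 divisions, so the expansion has 3 partial quotients, read off in order.

[1; 2, 7]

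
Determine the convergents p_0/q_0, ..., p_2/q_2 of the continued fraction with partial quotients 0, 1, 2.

Using the convergent recurrence p_i = a_i*p_{i-1} + p_{i-2}, q_i = a_i*q_{i-1} + q_{i-2} with p_{-2}=0, p_{-1}=1, q_{-2}=1, q_{-1}=0:
  i=0: a_0=0, p_0 = 0*1 + 0 = 0, q_0 = 0*0 + 1 = 1.
  i=1: a_1=1, p_1 = 1*0 + 1 = 1, q_1 = 1*1 + 0 = 1.
  i=2: a_2=2, p_2 = 2*1 + 0 = 2, q_2 = 2*1 + 1 = 3.

0/1, 1/1, 2/3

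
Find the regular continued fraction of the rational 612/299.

Run the Euclidean algorithm on 612 and 299; the successive quotients are the partial quotients a_0, a_1, ... (each step inverts the fractional part left over by the previous one):
  612 = 2*299 + 14, so a_0 = 2.
  299 = 21*14 + 5, so a_1 = 21.
  14 = 2*5 + 4, so a_2 = 2.
  5 = 1*4 + 1, so a_3 = 1.
  4 = 4*1 + 0, so a_4 = 4.
The remainder reaches 0 after 5 divisions, so the expansion has 5 partial quotients, read off in order.

[2; 21, 2, 1, 4]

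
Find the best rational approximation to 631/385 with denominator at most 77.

59/36

Expand x = 631/385 as a continued fraction with the Euclidean algorithm:
  631 = 1*385 + 246, so a_0 = 1.
  385 = 1*246 + 139, so a_1 = 1.
  246 = 1*139 + 107, so a_2 = 1.
  139 = 1*107 + 32, so a_3 = 1.
  107 = 3*32 + 11, so a_4 = 3.
  32 = 2*11 + 10, so a_5 = 2.
  11 = 1*10 + 1, so a_6 = 1.
  10 = 10*1 + 0, so a_7 = 10.
so x = [1; 1, 1, 1, 3, 2, 1, 10].
Convergents (p_i = a_i*p_{i-1} + p_{i-2}, q_i = a_i*q_{i-1} + q_{i-2} with p_{-2}=0, p_{-1}=1, q_{-2}=1, q_{-1}=0), until the denominator exceeds 77:
  i=0: a_0=1, p_0 = 1*1 + 0 = 1, q_0 = 1*0 + 1 = 1.
  i=1: a_1=1, p_1 = 1*1 + 1 = 2, q_1 = 1*1 + 0 = 1.
  i=2: a_2=1, p_2 = 1*2 + 1 = 3, q_2 = 1*1 + 1 = 2.
  i=3: a_3=1, p_3 = 1*3 + 2 = 5, q_3 = 1*2 + 1 = 3.
  i=4: a_4=3, p_4 = 3*5 + 3 = 18, q_4 = 3*3 + 2 = 11.
  i=5: a_5=2, p_5 = 2*18 + 5 = 41, q_5 = 2*11 + 3 = 25.
  i=6: a_6=1, p_6 = 1*41 + 18 = 59, q_6 = 1*25 + 11 = 36.
  i=7: a_7=10, p_7 = 10*59 + 41 = 631, q_7 = 10*36 + 25 = 385.
q_7 = 385 > 77, so the last convergent with denominator <= 77 is p_6/q_6 = 59/36.
The closest fraction with denominator <= 77 is either p_6/q_6 or the intermediate fraction (k*p_6 + p_5)/(k*q_6 + q_5) with the largest k >= 1 whose denominator stays <= 77; these approach x as k grows, and every other convergent or intermediate fraction in range is farther away.
Largest k: floor((77 - q_5)/q_6) = floor((77 - 25)/36) = 1.
That gives (1*59 + 41)/(1*36 + 25) = 100/61.
Compare the errors: |x - 59/36| = |631*36 - 59*385|/(385*36) = 1/13860, and |x - 100/61| = |631*61 - 100*385|/(385*61) = 9/23485.
Cross-multiplying, 1*23485 = 23485 < 124740 = 9*13860, so 1/13860 is smaller: the convergent 59/36 is closer to x than 100/61.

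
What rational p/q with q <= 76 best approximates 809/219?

181/49

Expand x = 809/219 as a continued fraction with the Euclidean algorithm:
  809 = 3*219 + 152, so a_0 = 3.
  219 = 1*152 + 67, so a_1 = 1.
  152 = 2*67 + 18, so a_2 = 2.
  67 = 3*18 + 13, so a_3 = 3.
  18 = 1*13 + 5, so a_4 = 1.
  13 = 2*5 + 3, so a_5 = 2.
  5 = 1*3 + 2, so a_6 = 1.
  3 = 1*2 + 1, so a_7 = 1.
  2 = 2*1 + 0, so a_8 = 2.
so x = [3; 1, 2, 3, 1, 2, 1, 1, 2].
Convergents (p_i = a_i*p_{i-1} + p_{i-2}, q_i = a_i*q_{i-1} + q_{i-2} with p_{-2}=0, p_{-1}=1, q_{-2}=1, q_{-1}=0), until the denominator exceeds 76:
  i=0: a_0=3, p_0 = 3*1 + 0 = 3, q_0 = 3*0 + 1 = 1.
  i=1: a_1=1, p_1 = 1*3 + 1 = 4, q_1 = 1*1 + 0 = 1.
  i=2: a_2=2, p_2 = 2*4 + 3 = 11, q_2 = 2*1 + 1 = 3.
  i=3: a_3=3, p_3 = 3*11 + 4 = 37, q_3 = 3*3 + 1 = 10.
  i=4: a_4=1, p_4 = 1*37 + 11 = 48, q_4 = 1*10 + 3 = 13.
  i=5: a_5=2, p_5 = 2*48 + 37 = 133, q_5 = 2*13 + 10 = 36.
  i=6: a_6=1, p_6 = 1*133 + 48 = 181, q_6 = 1*36 + 13 = 49.
  i=7: a_7=1, p_7 = 1*181 + 133 = 314, q_7 = 1*49 + 36 = 85.
q_7 = 85 > 76, so the last convergent with denominator <= 76 is p_6/q_6 = 181/49.
The closest fraction with denominator <= 76 is either p_6/q_6 or the intermediate fraction (k*p_6 + p_5)/(k*q_6 + q_5) with the largest k >= 1 whose denominator stays <= 76; these approach x as k grows, and every other convergent or intermediate fraction in range is farther away.
Largest k: floor((76 - q_5)/q_6) = floor((76 - 36)/49) = 0.
Since k = 0, no intermediate fraction beyond p_6/q_6 has denominator <= 76, so the convergent 181/49 is the closest (its error is |809*49 - 181*219|/(219*49) = 2/10731).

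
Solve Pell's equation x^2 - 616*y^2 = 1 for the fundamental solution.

(x, y) = (21295, 858)

First expand sqrt(616) as a continued fraction. With x_i = (sqrt(616) + m_i)/d_i and (m_0, d_0) = (0, 1): a_0 = floor(sqrt(616)) = 24, since 24^2 = 576 <= 616 < 625 = 25^2.
Iterate m_{i+1} = d_i*a_i - m_i, d_{i+1} = (616 - m_{i+1}^2)/d_i, a_{i+1} = floor((a_0 + m_{i+1})/d_{i+1}):
  m_1 = 1*24 - 0 = 24, d_1 = (616 - 24^2)/1 = 40/1 = 40, a_1 = floor((24 + 24)/40) = 1.
  m_2 = 40*1 - 24 = 16, d_2 = (616 - 16^2)/40 = 360/40 = 9, a_2 = floor((24 + 16)/9) = 4.
  m_3 = 9*4 - 16 = 20, d_3 = (616 - 20^2)/9 = 216/9 = 24, a_3 = floor((24 + 20)/24) = 1.
  m_4 = 24*1 - 20 = 4, d_4 = (616 - 4^2)/24 = 600/24 = 25, a_4 = floor((24 + 4)/25) = 1.
  m_5 = 25*1 - 4 = 21, d_5 = (616 - 21^2)/25 = 175/25 = 7, a_5 = floor((24 + 21)/7) = 6.
  m_6 = 7*6 - 21 = 21, d_6 = (616 - 21^2)/7 = 175/7 = 25, a_6 = floor((24 + 21)/25) = 1.
  m_7 = 25*1 - 21 = 4, d_7 = (616 - 4^2)/25 = 600/25 = 24, a_7 = floor((24 + 4)/24) = 1.
  m_8 = 24*1 - 4 = 20, d_8 = (616 - 20^2)/24 = 216/24 = 9, a_8 = floor((24 + 20)/9) = 4.
  m_9 = 9*4 - 20 = 16, d_9 = (616 - 16^2)/9 = 360/9 = 40, a_9 = floor((24 + 16)/40) = 1.
  m_10 = 40*1 - 16 = 24, d_10 = (616 - 24^2)/40 = 40/40 = 1, a_10 = floor((24 + 24)/1) = 48.
  m_11 = 1*48 - 24 = 24, d_11 = (616 - 24^2)/1 = 40/1 = 40: (m_11, d_11) = (m_1, d_1) = (24, 40), so from here the quotients repeat a_1, ..., a_10; the period length is 10.
So sqrt(616) = [24; (1, 4, 1, 1, 6, 1, 1, 4, 1, 48)] with period length k = 10.
k is even, so the fundamental solution of x^2 - 616y^2 = 1 is (p_{k-1}, q_{k-1}) = (p_9, q_9); compute convergents through index 9.
Convergents (p_i = a_i*p_{i-1} + p_{i-2}, q_i = a_i*q_{i-1} + q_{i-2} with p_{-2}=0, p_{-1}=1, q_{-2}=1, q_{-1}=0):
  i=0: a_0=24, p_0 = 24*1 + 0 = 24, q_0 = 24*0 + 1 = 1.
  i=1: a_1=1, p_1 = 1*24 + 1 = 25, q_1 = 1*1 + 0 = 1.
  i=2: a_2=4, p_2 = 4*25 + 24 = 124, q_2 = 4*1 + 1 = 5.
  i=3: a_3=1, p_3 = 1*124 + 25 = 149, q_3 = 1*5 + 1 = 6.
  i=4: a_4=1, p_4 = 1*149 + 124 = 273, q_4 = 1*6 + 5 = 11.
  i=5: a_5=6, p_5 = 6*273 + 149 = 1787, q_5 = 6*11 + 6 = 72.
  i=6: a_6=1, p_6 = 1*1787 + 273 = 2060, q_6 = 1*72 + 11 = 83.
  i=7: a_7=1, p_7 = 1*2060 + 1787 = 3847, q_7 = 1*83 + 72 = 155.
  i=8: a_8=4, p_8 = 4*3847 + 2060 = 17448, q_8 = 4*155 + 83 = 703.
  i=9: a_9=1, p_9 = 1*17448 + 3847 = 21295, q_9 = 1*703 + 155 = 858.
Check: 21295^2 - 616*858^2 = 453477025 - 453477024 = 1, so (x, y) = (21295, 858) solves the equation, and by the theorem it is the least positive solution.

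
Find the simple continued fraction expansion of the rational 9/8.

[1; 8]

Run the Euclidean algorithm on 9 and 8; the successive quotients are the partial quotients a_0, a_1, ... (each step inverts the fractional part left over by the previous one):
  9 = 1*8 + 1, so a_0 = 1.
  8 = 8*1 + 0, so a_1 = 8.
The remainder reaches 0 after 2 divisions, so the expansion has 2 partial quotients, read off in order.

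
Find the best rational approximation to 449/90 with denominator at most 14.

Expand x = 449/90 as a continued fraction with the Euclidean algorithm:
  449 = 4*90 + 89, so a_0 = 4.
  90 = 1*89 + 1, so a_1 = 1.
  89 = 89*1 + 0, so a_2 = 89.
so x = [4; 1, 89].
Convergents (p_i = a_i*p_{i-1} + p_{i-2}, q_i = a_i*q_{i-1} + q_{i-2} with p_{-2}=0, p_{-1}=1, q_{-2}=1, q_{-1}=0), until the denominator exceeds 14:
  i=0: a_0=4, p_0 = 4*1 + 0 = 4, q_0 = 4*0 + 1 = 1.
  i=1: a_1=1, p_1 = 1*4 + 1 = 5, q_1 = 1*1 + 0 = 1.
  i=2: a_2=89, p_2 = 89*5 + 4 = 449, q_2 = 89*1 + 1 = 90.
q_2 = 90 > 14, so the last convergent with denominator <= 14 is p_1/q_1 = 5/1.
The closest fraction with denominator <= 14 is either p_1/q_1 or the intermediate fraction (k*p_1 + p_0)/(k*q_1 + q_0) with the largest k >= 1 whose denominator stays <= 14; these approach x as k grows, and every other convergent or intermediate fraction in range is farther away.
Largest k: floor((14 - q_0)/q_1) = floor((14 - 1)/1) = 13.
That gives (13*5 + 4)/(13*1 + 1) = 69/14.
Compare the errors: |x - 5/1| = |449*1 - 5*90|/(90*1) = 1/90, and |x - 69/14| = |449*14 - 69*90|/(90*14) = 76/1260.
Cross-multiplying, 1*1260 = 1260 < 6840 = 76*90, so 1/90 is smaller: the convergent 5/1 is closer to x than 69/14.

5/1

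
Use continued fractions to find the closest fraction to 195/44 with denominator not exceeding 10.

31/7

Expand x = 195/44 as a continued fraction with the Euclidean algorithm:
  195 = 4*44 + 19, so a_0 = 4.
  44 = 2*19 + 6, so a_1 = 2.
  19 = 3*6 + 1, so a_2 = 3.
  6 = 6*1 + 0, so a_3 = 6.
so x = [4; 2, 3, 6].
Convergents (p_i = a_i*p_{i-1} + p_{i-2}, q_i = a_i*q_{i-1} + q_{i-2} with p_{-2}=0, p_{-1}=1, q_{-2}=1, q_{-1}=0), until the denominator exceeds 10:
  i=0: a_0=4, p_0 = 4*1 + 0 = 4, q_0 = 4*0 + 1 = 1.
  i=1: a_1=2, p_1 = 2*4 + 1 = 9, q_1 = 2*1 + 0 = 2.
  i=2: a_2=3, p_2 = 3*9 + 4 = 31, q_2 = 3*2 + 1 = 7.
  i=3: a_3=6, p_3 = 6*31 + 9 = 195, q_3 = 6*7 + 2 = 44.
q_3 = 44 > 10, so the last convergent with denominator <= 10 is p_2/q_2 = 31/7.
The closest fraction with denominator <= 10 is either p_2/q_2 or the intermediate fraction (k*p_2 + p_1)/(k*q_2 + q_1) with the largest k >= 1 whose denominator stays <= 10; these approach x as k grows, and every other convergent or intermediate fraction in range is farther away.
Largest k: floor((10 - q_1)/q_2) = floor((10 - 2)/7) = 1.
That gives (1*31 + 9)/(1*7 + 2) = 40/9.
Compare the errors: |x - 31/7| = |195*7 - 31*44|/(44*7) = 1/308, and |x - 40/9| = |195*9 - 40*44|/(44*9) = 5/396.
Cross-multiplying, 1*396 = 396 < 1540 = 5*308, so 1/308 is smaller: the convergent 31/7 is closer to x than 40/9.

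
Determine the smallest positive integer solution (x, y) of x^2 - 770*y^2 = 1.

First expand sqrt(770) as a continued fraction. With x_i = (sqrt(770) + m_i)/d_i and (m_0, d_0) = (0, 1): a_0 = floor(sqrt(770)) = 27, since 27^2 = 729 <= 770 < 784 = 28^2.
Iterate m_{i+1} = d_i*a_i - m_i, d_{i+1} = (770 - m_{i+1}^2)/d_i, a_{i+1} = floor((a_0 + m_{i+1})/d_{i+1}):
  m_1 = 1*27 - 0 = 27, d_1 = (770 - 27^2)/1 = 41/1 = 41, a_1 = floor((27 + 27)/41) = 1.
  m_2 = 41*1 - 27 = 14, d_2 = (770 - 14^2)/41 = 574/41 = 14, a_2 = floor((27 + 14)/14) = 2.
  m_3 = 14*2 - 14 = 14, d_3 = (770 - 14^2)/14 = 574/14 = 41, a_3 = floor((27 + 14)/41) = 1.
  m_4 = 41*1 - 14 = 27, d_4 = (770 - 27^2)/41 = 41/41 = 1, a_4 = floor((27 + 27)/1) = 54.
  m_5 = 1*54 - 27 = 27, d_5 = (770 - 27^2)/1 = 41/1 = 41: (m_5, d_5) = (m_1, d_1) = (27, 41), so from here the quotients repeat a_1, ..., a_4; the period length is 4.
So sqrt(770) = [27; (1, 2, 1, 54)] with period length k = 4.
k is even, so the fundamental solution of x^2 - 770y^2 = 1 is (p_{k-1}, q_{k-1}) = (p_3, q_3); compute convergents through index 3.
Convergents (p_i = a_i*p_{i-1} + p_{i-2}, q_i = a_i*q_{i-1} + q_{i-2} with p_{-2}=0, p_{-1}=1, q_{-2}=1, q_{-1}=0):
  i=0: a_0=27, p_0 = 27*1 + 0 = 27, q_0 = 27*0 + 1 = 1.
  i=1: a_1=1, p_1 = 1*27 + 1 = 28, q_1 = 1*1 + 0 = 1.
  i=2: a_2=2, p_2 = 2*28 + 27 = 83, q_2 = 2*1 + 1 = 3.
  i=3: a_3=1, p_3 = 1*83 + 28 = 111, q_3 = 1*3 + 1 = 4.
Check: 111^2 - 770*4^2 = 12321 - 12320 = 1, so (x, y) = (111, 4) solves the equation, and by the theorem it is the least positive solution.

(x, y) = (111, 4)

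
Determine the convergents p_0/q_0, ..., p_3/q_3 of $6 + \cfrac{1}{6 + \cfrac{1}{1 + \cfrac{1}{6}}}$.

Using the convergent recurrence p_i = a_i*p_{i-1} + p_{i-2}, q_i = a_i*q_{i-1} + q_{i-2} with p_{-2}=0, p_{-1}=1, q_{-2}=1, q_{-1}=0:
  i=0: a_0=6, p_0 = 6*1 + 0 = 6, q_0 = 6*0 + 1 = 1.
  i=1: a_1=6, p_1 = 6*6 + 1 = 37, q_1 = 6*1 + 0 = 6.
  i=2: a_2=1, p_2 = 1*37 + 6 = 43, q_2 = 1*6 + 1 = 7.
  i=3: a_3=6, p_3 = 6*43 + 37 = 295, q_3 = 6*7 + 6 = 48.

6/1, 37/6, 43/7, 295/48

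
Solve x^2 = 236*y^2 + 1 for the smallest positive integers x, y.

(x, y) = (561799, 36570)

First expand sqrt(236) as a continued fraction. With x_i = (sqrt(236) + m_i)/d_i and (m_0, d_0) = (0, 1): a_0 = floor(sqrt(236)) = 15, since 15^2 = 225 <= 236 < 256 = 16^2.
Iterate m_{i+1} = d_i*a_i - m_i, d_{i+1} = (236 - m_{i+1}^2)/d_i, a_{i+1} = floor((a_0 + m_{i+1})/d_{i+1}):
  m_1 = 1*15 - 0 = 15, d_1 = (236 - 15^2)/1 = 11/1 = 11, a_1 = floor((15 + 15)/11) = 2.
  m_2 = 11*2 - 15 = 7, d_2 = (236 - 7^2)/11 = 187/11 = 17, a_2 = floor((15 + 7)/17) = 1.
  m_3 = 17*1 - 7 = 10, d_3 = (236 - 10^2)/17 = 136/17 = 8, a_3 = floor((15 + 10)/8) = 3.
  m_4 = 8*3 - 10 = 14, d_4 = (236 - 14^2)/8 = 40/8 = 5, a_4 = floor((15 + 14)/5) = 5.
  m_5 = 5*5 - 14 = 11, d_5 = (236 - 11^2)/5 = 115/5 = 23, a_5 = floor((15 + 11)/23) = 1.
  m_6 = 23*1 - 11 = 12, d_6 = (236 - 12^2)/23 = 92/23 = 4, a_6 = floor((15 + 12)/4) = 6.
  m_7 = 4*6 - 12 = 12, d_7 = (236 - 12^2)/4 = 92/4 = 23, a_7 = floor((15 + 12)/23) = 1.
  m_8 = 23*1 - 12 = 11, d_8 = (236 - 11^2)/23 = 115/23 = 5, a_8 = floor((15 + 11)/5) = 5.
  m_9 = 5*5 - 11 = 14, d_9 = (236 - 14^2)/5 = 40/5 = 8, a_9 = floor((15 + 14)/8) = 3.
  m_10 = 8*3 - 14 = 10, d_10 = (236 - 10^2)/8 = 136/8 = 17, a_10 = floor((15 + 10)/17) = 1.
  m_11 = 17*1 - 10 = 7, d_11 = (236 - 7^2)/17 = 187/17 = 11, a_11 = floor((15 + 7)/11) = 2.
  m_12 = 11*2 - 7 = 15, d_12 = (236 - 15^2)/11 = 11/11 = 1, a_12 = floor((15 + 15)/1) = 30.
  m_13 = 1*30 - 15 = 15, d_13 = (236 - 15^2)/1 = 11/1 = 11: (m_13, d_13) = (m_1, d_1) = (15, 11), so from here the quotients repeat a_1, ..., a_12; the period length is 12.
So sqrt(236) = [15; (2, 1, 3, 5, 1, 6, 1, 5, 3, 1, 2, 30)] with period length k = 12.
k is even, so the fundamental solution of x^2 - 236y^2 = 1 is (p_{k-1}, q_{k-1}) = (p_11, q_11); compute convergents through index 11.
Convergents (p_i = a_i*p_{i-1} + p_{i-2}, q_i = a_i*q_{i-1} + q_{i-2} with p_{-2}=0, p_{-1}=1, q_{-2}=1, q_{-1}=0):
  i=0: a_0=15, p_0 = 15*1 + 0 = 15, q_0 = 15*0 + 1 = 1.
  i=1: a_1=2, p_1 = 2*15 + 1 = 31, q_1 = 2*1 + 0 = 2.
  i=2: a_2=1, p_2 = 1*31 + 15 = 46, q_2 = 1*2 + 1 = 3.
  i=3: a_3=3, p_3 = 3*46 + 31 = 169, q_3 = 3*3 + 2 = 11.
  i=4: a_4=5, p_4 = 5*169 + 46 = 891, q_4 = 5*11 + 3 = 58.
  i=5: a_5=1, p_5 = 1*891 + 169 = 1060, q_5 = 1*58 + 11 = 69.
  i=6: a_6=6, p_6 = 6*1060 + 891 = 7251, q_6 = 6*69 + 58 = 472.
  i=7: a_7=1, p_7 = 1*7251 + 1060 = 8311, q_7 = 1*472 + 69 = 541.
  i=8: a_8=5, p_8 = 5*8311 + 7251 = 48806, q_8 = 5*541 + 472 = 3177.
  i=9: a_9=3, p_9 = 3*48806 + 8311 = 154729, q_9 = 3*3177 + 541 = 10072.
  i=10: a_10=1, p_10 = 1*154729 + 48806 = 203535, q_10 = 1*10072 + 3177 = 13249.
  i=11: a_11=2, p_11 = 2*203535 + 154729 = 561799, q_11 = 2*13249 + 10072 = 36570.
Check: 561799^2 - 236*36570^2 = 315618116401 - 315618116400 = 1, so (x, y) = (561799, 36570) solves the equation, and by the theorem it is the least positive solution.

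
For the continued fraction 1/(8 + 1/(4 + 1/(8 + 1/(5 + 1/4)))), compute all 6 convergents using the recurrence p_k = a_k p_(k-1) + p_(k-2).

0/1, 1/8, 4/33, 33/272, 169/1393, 709/5844

Using the convergent recurrence p_i = a_i*p_{i-1} + p_{i-2}, q_i = a_i*q_{i-1} + q_{i-2} with p_{-2}=0, p_{-1}=1, q_{-2}=1, q_{-1}=0:
  i=0: a_0=0, p_0 = 0*1 + 0 = 0, q_0 = 0*0 + 1 = 1.
  i=1: a_1=8, p_1 = 8*0 + 1 = 1, q_1 = 8*1 + 0 = 8.
  i=2: a_2=4, p_2 = 4*1 + 0 = 4, q_2 = 4*8 + 1 = 33.
  i=3: a_3=8, p_3 = 8*4 + 1 = 33, q_3 = 8*33 + 8 = 272.
  i=4: a_4=5, p_4 = 5*33 + 4 = 169, q_4 = 5*272 + 33 = 1393.
  i=5: a_5=4, p_5 = 4*169 + 33 = 709, q_5 = 4*1393 + 272 = 5844.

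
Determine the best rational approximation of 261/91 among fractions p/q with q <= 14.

Expand x = 261/91 as a continued fraction with the Euclidean algorithm:
  261 = 2*91 + 79, so a_0 = 2.
  91 = 1*79 + 12, so a_1 = 1.
  79 = 6*12 + 7, so a_2 = 6.
  12 = 1*7 + 5, so a_3 = 1.
  7 = 1*5 + 2, so a_4 = 1.
  5 = 2*2 + 1, so a_5 = 2.
  2 = 2*1 + 0, so a_6 = 2.
so x = [2; 1, 6, 1, 1, 2, 2].
Convergents (p_i = a_i*p_{i-1} + p_{i-2}, q_i = a_i*q_{i-1} + q_{i-2} with p_{-2}=0, p_{-1}=1, q_{-2}=1, q_{-1}=0), until the denominator exceeds 14:
  i=0: a_0=2, p_0 = 2*1 + 0 = 2, q_0 = 2*0 + 1 = 1.
  i=1: a_1=1, p_1 = 1*2 + 1 = 3, q_1 = 1*1 + 0 = 1.
  i=2: a_2=6, p_2 = 6*3 + 2 = 20, q_2 = 6*1 + 1 = 7.
  i=3: a_3=1, p_3 = 1*20 + 3 = 23, q_3 = 1*7 + 1 = 8.
  i=4: a_4=1, p_4 = 1*23 + 20 = 43, q_4 = 1*8 + 7 = 15.
q_4 = 15 > 14, so the last convergent with denominator <= 14 is p_3/q_3 = 23/8.
The closest fraction with denominator <= 14 is either p_3/q_3 or the intermediate fraction (k*p_3 + p_2)/(k*q_3 + q_2) with the largest k >= 1 whose denominator stays <= 14; these approach x as k grows, and every other convergent or intermediate fraction in range is farther away.
Largest k: floor((14 - q_2)/q_3) = floor((14 - 7)/8) = 0.
Since k = 0, no intermediate fraction beyond p_3/q_3 has denominator <= 14, so the convergent 23/8 is the closest (its error is |261*8 - 23*91|/(91*8) = 5/728).

23/8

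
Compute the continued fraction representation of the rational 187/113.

Run the Euclidean algorithm on 187 and 113; the successive quotients are the partial quotients a_0, a_1, ... (each step inverts the fractional part left over by the previous one):
  187 = 1*113 + 74, so a_0 = 1.
  113 = 1*74 + 39, so a_1 = 1.
  74 = 1*39 + 35, so a_2 = 1.
  39 = 1*35 + 4, so a_3 = 1.
  35 = 8*4 + 3, so a_4 = 8.
  4 = 1*3 + 1, so a_5 = 1.
  3 = 3*1 + 0, so a_6 = 3.
The remainder reaches 0 after 7 divisions, so the expansion has 7 partial quotients, read off in order.

[1; 1, 1, 1, 8, 1, 3]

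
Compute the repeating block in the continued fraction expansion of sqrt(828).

Write x_i = (sqrt(828) + m_i)/d_i with (m_0, d_0) = (0, 1). a_0 = floor(sqrt(828)) = 28, since 28^2 = 784 <= 828 < 841 = 29^2.
Iterate m_{i+1} = d_i*a_i - m_i, d_{i+1} = (828 - m_{i+1}^2)/d_i, a_{i+1} = floor((a_0 + m_{i+1})/d_{i+1}):
  m_1 = 1*28 - 0 = 28, d_1 = (828 - 28^2)/1 = 44/1 = 44, a_1 = floor((28 + 28)/44) = 1.
  m_2 = 44*1 - 28 = 16, d_2 = (828 - 16^2)/44 = 572/44 = 13, a_2 = floor((28 + 16)/13) = 3.
  m_3 = 13*3 - 16 = 23, d_3 = (828 - 23^2)/13 = 299/13 = 23, a_3 = floor((28 + 23)/23) = 2.
  m_4 = 23*2 - 23 = 23, d_4 = (828 - 23^2)/23 = 299/23 = 13, a_4 = floor((28 + 23)/13) = 3.
  m_5 = 13*3 - 23 = 16, d_5 = (828 - 16^2)/13 = 572/13 = 44, a_5 = floor((28 + 16)/44) = 1.
  m_6 = 44*1 - 16 = 28, d_6 = (828 - 28^2)/44 = 44/44 = 1, a_6 = floor((28 + 28)/1) = 56.
  m_7 = 1*56 - 28 = 28, d_7 = (828 - 28^2)/1 = 44/1 = 44: (m_7, d_7) = (m_1, d_1) = (28, 44), so from here the quotients repeat a_1, ..., a_6; the period length is 6.
Hence the expansion of sqrt(828) is a_0 = 28 followed by the repeating block 1, 3, 2, 3, 1, 56 (period 6).

[28; (1, 3, 2, 3, 1, 56)]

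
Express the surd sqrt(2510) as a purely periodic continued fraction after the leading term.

Write x_i = (sqrt(2510) + m_i)/d_i with (m_0, d_0) = (0, 1). a_0 = floor(sqrt(2510)) = 50, since 50^2 = 2500 <= 2510 < 2601 = 51^2.
Iterate m_{i+1} = d_i*a_i - m_i, d_{i+1} = (2510 - m_{i+1}^2)/d_i, a_{i+1} = floor((a_0 + m_{i+1})/d_{i+1}):
  m_1 = 1*50 - 0 = 50, d_1 = (2510 - 50^2)/1 = 10/1 = 10, a_1 = floor((50 + 50)/10) = 10.
  m_2 = 10*10 - 50 = 50, d_2 = (2510 - 50^2)/10 = 10/10 = 1, a_2 = floor((50 + 50)/1) = 100.
  m_3 = 1*100 - 50 = 50, d_3 = (2510 - 50^2)/1 = 10/1 = 10: (m_3, d_3) = (m_1, d_1) = (50, 10), so from here the quotients repeat a_1, a_2; the period length is 2.
Hence the expansion of sqrt(2510) is a_0 = 50 followed by the repeating block 10, 100 (period 2).

[50; (10, 100)]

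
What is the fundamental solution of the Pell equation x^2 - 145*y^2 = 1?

First expand sqrt(145) as a continued fraction. With x_i = (sqrt(145) + m_i)/d_i and (m_0, d_0) = (0, 1): a_0 = floor(sqrt(145)) = 12, since 12^2 = 144 <= 145 < 169 = 13^2.
Iterate m_{i+1} = d_i*a_i - m_i, d_{i+1} = (145 - m_{i+1}^2)/d_i, a_{i+1} = floor((a_0 + m_{i+1})/d_{i+1}):
  m_1 = 1*12 - 0 = 12, d_1 = (145 - 12^2)/1 = 1/1 = 1, a_1 = floor((12 + 12)/1) = 24.
  m_2 = 1*24 - 12 = 12, d_2 = (145 - 12^2)/1 = 1/1 = 1: (m_2, d_2) = (m_1, d_1) = (12, 1), so from here the quotient a_1 repeats; the period length is 1.
So sqrt(145) = [12; (24)] with period length k = 1.
k is odd, so (p_{k-1}, q_{k-1}) only solves x^2 - 145y^2 = -1 and the fundamental solution of x^2 - 145y^2 = 1 is (p_{2k-1}, q_{2k-1}) = (p_1, q_1); compute convergents through index 1, running through the period twice.
Convergents (p_i = a_i*p_{i-1} + p_{i-2}, q_i = a_i*q_{i-1} + q_{i-2} with p_{-2}=0, p_{-1}=1, q_{-2}=1, q_{-1}=0):
  i=0: a_0=12, p_0 = 12*1 + 0 = 12, q_0 = 12*0 + 1 = 1.
  i=1: a_1=24, p_1 = 24*12 + 1 = 289, q_1 = 24*1 + 0 = 24.
Indeed p_0^2 - 145*q_0^2 = 144 - 145 = -1, not +1.
Check: 289^2 - 145*24^2 = 83521 - 83520 = 1, so (x, y) = (289, 24) solves the equation, and by the theorem it is the least positive solution.

(x, y) = (289, 24)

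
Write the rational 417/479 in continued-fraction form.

Run the Euclidean algorithm on 417 and 479; the successive quotients are the partial quotients a_0, a_1, ... (each step inverts the fractional part left over by the previous one):
  417 = 0*479 + 417, so a_0 = 0.
  479 = 1*417 + 62, so a_1 = 1.
  417 = 6*62 + 45, so a_2 = 6.
  62 = 1*45 + 17, so a_3 = 1.
  45 = 2*17 + 11, so a_4 = 2.
  17 = 1*11 + 6, so a_5 = 1.
  11 = 1*6 + 5, so a_6 = 1.
  6 = 1*5 + 1, so a_7 = 1.
  5 = 5*1 + 0, so a_8 = 5.
The remainder reaches 0 after 9 divisions, so the expansion has 9 partial quotients, read off in order.

[0; 1, 6, 1, 2, 1, 1, 1, 5]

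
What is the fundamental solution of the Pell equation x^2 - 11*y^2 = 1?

(x, y) = (10, 3)

First expand sqrt(11) as a continued fraction. With x_i = (sqrt(11) + m_i)/d_i and (m_0, d_0) = (0, 1): a_0 = floor(sqrt(11)) = 3, since 3^2 = 9 <= 11 < 16 = 4^2.
Iterate m_{i+1} = d_i*a_i - m_i, d_{i+1} = (11 - m_{i+1}^2)/d_i, a_{i+1} = floor((a_0 + m_{i+1})/d_{i+1}):
  m_1 = 1*3 - 0 = 3, d_1 = (11 - 3^2)/1 = 2/1 = 2, a_1 = floor((3 + 3)/2) = 3.
  m_2 = 2*3 - 3 = 3, d_2 = (11 - 3^2)/2 = 2/2 = 1, a_2 = floor((3 + 3)/1) = 6.
  m_3 = 1*6 - 3 = 3, d_3 = (11 - 3^2)/1 = 2/1 = 2: (m_3, d_3) = (m_1, d_1) = (3, 2), so from here the quotients repeat a_1, a_2; the period length is 2.
So sqrt(11) = [3; (3, 6)] with period length k = 2.
k is even, so the fundamental solution of x^2 - 11y^2 = 1 is (p_{k-1}, q_{k-1}) = (p_1, q_1); compute convergents through index 1.
Convergents (p_i = a_i*p_{i-1} + p_{i-2}, q_i = a_i*q_{i-1} + q_{i-2} with p_{-2}=0, p_{-1}=1, q_{-2}=1, q_{-1}=0):
  i=0: a_0=3, p_0 = 3*1 + 0 = 3, q_0 = 3*0 + 1 = 1.
  i=1: a_1=3, p_1 = 3*3 + 1 = 10, q_1 = 3*1 + 0 = 3.
Check: 10^2 - 11*3^2 = 100 - 99 = 1, so (x, y) = (10, 3) solves the equation, and by the theorem it is the least positive solution.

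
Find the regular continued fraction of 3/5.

Run the Euclidean algorithm on 3 and 5; the successive quotients are the partial quotients a_0, a_1, ... (each step inverts the fractional part left over by the previous one):
  3 = 0*5 + 3, so a_0 = 0.
  5 = 1*3 + 2, so a_1 = 1.
  3 = 1*2 + 1, so a_2 = 1.
  2 = 2*1 + 0, so a_3 = 2.
The remainder reaches 0 after 4 divisions, so the expansion has 4 partial quotients, read off in order.

[0; 1, 1, 2]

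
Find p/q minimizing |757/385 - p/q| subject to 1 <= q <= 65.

116/59

Expand x = 757/385 as a continued fraction with the Euclidean algorithm:
  757 = 1*385 + 372, so a_0 = 1.
  385 = 1*372 + 13, so a_1 = 1.
  372 = 28*13 + 8, so a_2 = 28.
  13 = 1*8 + 5, so a_3 = 1.
  8 = 1*5 + 3, so a_4 = 1.
  5 = 1*3 + 2, so a_5 = 1.
  3 = 1*2 + 1, so a_6 = 1.
  2 = 2*1 + 0, so a_7 = 2.
so x = [1; 1, 28, 1, 1, 1, 1, 2].
Convergents (p_i = a_i*p_{i-1} + p_{i-2}, q_i = a_i*q_{i-1} + q_{i-2} with p_{-2}=0, p_{-1}=1, q_{-2}=1, q_{-1}=0), until the denominator exceeds 65:
  i=0: a_0=1, p_0 = 1*1 + 0 = 1, q_0 = 1*0 + 1 = 1.
  i=1: a_1=1, p_1 = 1*1 + 1 = 2, q_1 = 1*1 + 0 = 1.
  i=2: a_2=28, p_2 = 28*2 + 1 = 57, q_2 = 28*1 + 1 = 29.
  i=3: a_3=1, p_3 = 1*57 + 2 = 59, q_3 = 1*29 + 1 = 30.
  i=4: a_4=1, p_4 = 1*59 + 57 = 116, q_4 = 1*30 + 29 = 59.
  i=5: a_5=1, p_5 = 1*116 + 59 = 175, q_5 = 1*59 + 30 = 89.
q_5 = 89 > 65, so the last convergent with denominator <= 65 is p_4/q_4 = 116/59.
The closest fraction with denominator <= 65 is either p_4/q_4 or the intermediate fraction (k*p_4 + p_3)/(k*q_4 + q_3) with the largest k >= 1 whose denominator stays <= 65; these approach x as k grows, and every other convergent or intermediate fraction in range is farther away.
Largest k: floor((65 - q_3)/q_4) = floor((65 - 30)/59) = 0.
Since k = 0, no intermediate fraction beyond p_4/q_4 has denominator <= 65, so the convergent 116/59 is the closest (its error is |757*59 - 116*385|/(385*59) = 3/22715).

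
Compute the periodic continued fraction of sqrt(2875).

[53; (1, 1, 1, 1, 1, 1, 1, 106)]

Write x_i = (sqrt(2875) + m_i)/d_i with (m_0, d_0) = (0, 1). a_0 = floor(sqrt(2875)) = 53, since 53^2 = 2809 <= 2875 < 2916 = 54^2.
Iterate m_{i+1} = d_i*a_i - m_i, d_{i+1} = (2875 - m_{i+1}^2)/d_i, a_{i+1} = floor((a_0 + m_{i+1})/d_{i+1}):
  m_1 = 1*53 - 0 = 53, d_1 = (2875 - 53^2)/1 = 66/1 = 66, a_1 = floor((53 + 53)/66) = 1.
  m_2 = 66*1 - 53 = 13, d_2 = (2875 - 13^2)/66 = 2706/66 = 41, a_2 = floor((53 + 13)/41) = 1.
  m_3 = 41*1 - 13 = 28, d_3 = (2875 - 28^2)/41 = 2091/41 = 51, a_3 = floor((53 + 28)/51) = 1.
  m_4 = 51*1 - 28 = 23, d_4 = (2875 - 23^2)/51 = 2346/51 = 46, a_4 = floor((53 + 23)/46) = 1.
  m_5 = 46*1 - 23 = 23, d_5 = (2875 - 23^2)/46 = 2346/46 = 51, a_5 = floor((53 + 23)/51) = 1.
  m_6 = 51*1 - 23 = 28, d_6 = (2875 - 28^2)/51 = 2091/51 = 41, a_6 = floor((53 + 28)/41) = 1.
  m_7 = 41*1 - 28 = 13, d_7 = (2875 - 13^2)/41 = 2706/41 = 66, a_7 = floor((53 + 13)/66) = 1.
  m_8 = 66*1 - 13 = 53, d_8 = (2875 - 53^2)/66 = 66/66 = 1, a_8 = floor((53 + 53)/1) = 106.
  m_9 = 1*106 - 53 = 53, d_9 = (2875 - 53^2)/1 = 66/1 = 66: (m_9, d_9) = (m_1, d_1) = (53, 66), so from here the quotients repeat a_1, ..., a_8; the period length is 8.
Hence the expansion of sqrt(2875) is a_0 = 53 followed by the repeating block 1, 1, 1, 1, 1, 1, 1, 106 (period 8).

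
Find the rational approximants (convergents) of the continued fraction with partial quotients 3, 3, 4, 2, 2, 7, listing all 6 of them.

3/1, 10/3, 43/13, 96/29, 235/71, 1741/526

Using the convergent recurrence p_i = a_i*p_{i-1} + p_{i-2}, q_i = a_i*q_{i-1} + q_{i-2} with p_{-2}=0, p_{-1}=1, q_{-2}=1, q_{-1}=0:
  i=0: a_0=3, p_0 = 3*1 + 0 = 3, q_0 = 3*0 + 1 = 1.
  i=1: a_1=3, p_1 = 3*3 + 1 = 10, q_1 = 3*1 + 0 = 3.
  i=2: a_2=4, p_2 = 4*10 + 3 = 43, q_2 = 4*3 + 1 = 13.
  i=3: a_3=2, p_3 = 2*43 + 10 = 96, q_3 = 2*13 + 3 = 29.
  i=4: a_4=2, p_4 = 2*96 + 43 = 235, q_4 = 2*29 + 13 = 71.
  i=5: a_5=7, p_5 = 7*235 + 96 = 1741, q_5 = 7*71 + 29 = 526.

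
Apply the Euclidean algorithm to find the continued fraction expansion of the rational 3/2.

[1; 2]

Run the Euclidean algorithm on 3 and 2; the successive quotients are the partial quotients a_0, a_1, ... (each step inverts the fractional part left over by the previous one):
  3 = 1*2 + 1, so a_0 = 1.
  2 = 2*1 + 0, so a_1 = 2.
The remainder reaches 0 after 2 divisions, so the expansion has 2 partial quotients, read off in order.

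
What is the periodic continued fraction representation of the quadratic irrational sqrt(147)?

Write x_i = (sqrt(147) + m_i)/d_i with (m_0, d_0) = (0, 1). a_0 = floor(sqrt(147)) = 12, since 12^2 = 144 <= 147 < 169 = 13^2.
Iterate m_{i+1} = d_i*a_i - m_i, d_{i+1} = (147 - m_{i+1}^2)/d_i, a_{i+1} = floor((a_0 + m_{i+1})/d_{i+1}):
  m_1 = 1*12 - 0 = 12, d_1 = (147 - 12^2)/1 = 3/1 = 3, a_1 = floor((12 + 12)/3) = 8.
  m_2 = 3*8 - 12 = 12, d_2 = (147 - 12^2)/3 = 3/3 = 1, a_2 = floor((12 + 12)/1) = 24.
  m_3 = 1*24 - 12 = 12, d_3 = (147 - 12^2)/1 = 3/1 = 3: (m_3, d_3) = (m_1, d_1) = (12, 3), so from here the quotients repeat a_1, a_2; the period length is 2.
Hence the expansion of sqrt(147) is a_0 = 12 followed by the repeating block 8, 24 (period 2).

[12; (8, 24)]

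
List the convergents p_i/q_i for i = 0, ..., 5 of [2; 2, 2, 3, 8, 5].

2/1, 5/2, 12/5, 41/17, 340/141, 1741/722

Using the convergent recurrence p_i = a_i*p_{i-1} + p_{i-2}, q_i = a_i*q_{i-1} + q_{i-2} with p_{-2}=0, p_{-1}=1, q_{-2}=1, q_{-1}=0:
  i=0: a_0=2, p_0 = 2*1 + 0 = 2, q_0 = 2*0 + 1 = 1.
  i=1: a_1=2, p_1 = 2*2 + 1 = 5, q_1 = 2*1 + 0 = 2.
  i=2: a_2=2, p_2 = 2*5 + 2 = 12, q_2 = 2*2 + 1 = 5.
  i=3: a_3=3, p_3 = 3*12 + 5 = 41, q_3 = 3*5 + 2 = 17.
  i=4: a_4=8, p_4 = 8*41 + 12 = 340, q_4 = 8*17 + 5 = 141.
  i=5: a_5=5, p_5 = 5*340 + 41 = 1741, q_5 = 5*141 + 17 = 722.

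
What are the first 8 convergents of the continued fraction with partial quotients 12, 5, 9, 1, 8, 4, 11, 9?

12/1, 61/5, 561/46, 622/51, 5537/454, 22770/1867, 256007/20991, 2326833/190786

Using the convergent recurrence p_i = a_i*p_{i-1} + p_{i-2}, q_i = a_i*q_{i-1} + q_{i-2} with p_{-2}=0, p_{-1}=1, q_{-2}=1, q_{-1}=0:
  i=0: a_0=12, p_0 = 12*1 + 0 = 12, q_0 = 12*0 + 1 = 1.
  i=1: a_1=5, p_1 = 5*12 + 1 = 61, q_1 = 5*1 + 0 = 5.
  i=2: a_2=9, p_2 = 9*61 + 12 = 561, q_2 = 9*5 + 1 = 46.
  i=3: a_3=1, p_3 = 1*561 + 61 = 622, q_3 = 1*46 + 5 = 51.
  i=4: a_4=8, p_4 = 8*622 + 561 = 5537, q_4 = 8*51 + 46 = 454.
  i=5: a_5=4, p_5 = 4*5537 + 622 = 22770, q_5 = 4*454 + 51 = 1867.
  i=6: a_6=11, p_6 = 11*22770 + 5537 = 256007, q_6 = 11*1867 + 454 = 20991.
  i=7: a_7=9, p_7 = 9*256007 + 22770 = 2326833, q_7 = 9*20991 + 1867 = 190786.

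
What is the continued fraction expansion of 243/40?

[6; 13, 3]

Run the Euclidean algorithm on 243 and 40; the successive quotients are the partial quotients a_0, a_1, ... (each step inverts the fractional part left over by the previous one):
  243 = 6*40 + 3, so a_0 = 6.
  40 = 13*3 + 1, so a_1 = 13.
  3 = 3*1 + 0, so a_2 = 3.
The remainder reaches 0 after 3 divisions, so the expansion has 3 partial quotients, read off in order.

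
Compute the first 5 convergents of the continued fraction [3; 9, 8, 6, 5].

Using the convergent recurrence p_i = a_i*p_{i-1} + p_{i-2}, q_i = a_i*q_{i-1} + q_{i-2} with p_{-2}=0, p_{-1}=1, q_{-2}=1, q_{-1}=0:
  i=0: a_0=3, p_0 = 3*1 + 0 = 3, q_0 = 3*0 + 1 = 1.
  i=1: a_1=9, p_1 = 9*3 + 1 = 28, q_1 = 9*1 + 0 = 9.
  i=2: a_2=8, p_2 = 8*28 + 3 = 227, q_2 = 8*9 + 1 = 73.
  i=3: a_3=6, p_3 = 6*227 + 28 = 1390, q_3 = 6*73 + 9 = 447.
  i=4: a_4=5, p_4 = 5*1390 + 227 = 7177, q_4 = 5*447 + 73 = 2308.

3/1, 28/9, 227/73, 1390/447, 7177/2308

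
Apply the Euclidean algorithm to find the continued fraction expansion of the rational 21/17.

[1; 4, 4]

Run the Euclidean algorithm on 21 and 17; the successive quotients are the partial quotients a_0, a_1, ... (each step inverts the fractional part left over by the previous one):
  21 = 1*17 + 4, so a_0 = 1.
  17 = 4*4 + 1, so a_1 = 4.
  4 = 4*1 + 0, so a_2 = 4.
The remainder reaches 0 after 3 divisions, so the expansion has 3 partial quotients, read off in order.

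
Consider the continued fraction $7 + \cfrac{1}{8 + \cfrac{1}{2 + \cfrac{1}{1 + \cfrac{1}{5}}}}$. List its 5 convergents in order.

Using the convergent recurrence p_i = a_i*p_{i-1} + p_{i-2}, q_i = a_i*q_{i-1} + q_{i-2} with p_{-2}=0, p_{-1}=1, q_{-2}=1, q_{-1}=0:
  i=0: a_0=7, p_0 = 7*1 + 0 = 7, q_0 = 7*0 + 1 = 1.
  i=1: a_1=8, p_1 = 8*7 + 1 = 57, q_1 = 8*1 + 0 = 8.
  i=2: a_2=2, p_2 = 2*57 + 7 = 121, q_2 = 2*8 + 1 = 17.
  i=3: a_3=1, p_3 = 1*121 + 57 = 178, q_3 = 1*17 + 8 = 25.
  i=4: a_4=5, p_4 = 5*178 + 121 = 1011, q_4 = 5*25 + 17 = 142.

7/1, 57/8, 121/17, 178/25, 1011/142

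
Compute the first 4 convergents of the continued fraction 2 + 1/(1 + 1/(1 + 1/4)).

2/1, 3/1, 5/2, 23/9

Using the convergent recurrence p_i = a_i*p_{i-1} + p_{i-2}, q_i = a_i*q_{i-1} + q_{i-2} with p_{-2}=0, p_{-1}=1, q_{-2}=1, q_{-1}=0:
  i=0: a_0=2, p_0 = 2*1 + 0 = 2, q_0 = 2*0 + 1 = 1.
  i=1: a_1=1, p_1 = 1*2 + 1 = 3, q_1 = 1*1 + 0 = 1.
  i=2: a_2=1, p_2 = 1*3 + 2 = 5, q_2 = 1*1 + 1 = 2.
  i=3: a_3=4, p_3 = 4*5 + 3 = 23, q_3 = 4*2 + 1 = 9.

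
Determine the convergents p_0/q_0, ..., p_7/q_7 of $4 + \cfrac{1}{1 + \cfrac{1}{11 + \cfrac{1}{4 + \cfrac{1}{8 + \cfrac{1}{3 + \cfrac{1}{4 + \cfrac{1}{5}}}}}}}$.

4/1, 5/1, 59/12, 241/49, 1987/404, 6202/1261, 26795/5448, 140177/28501

Using the convergent recurrence p_i = a_i*p_{i-1} + p_{i-2}, q_i = a_i*q_{i-1} + q_{i-2} with p_{-2}=0, p_{-1}=1, q_{-2}=1, q_{-1}=0:
  i=0: a_0=4, p_0 = 4*1 + 0 = 4, q_0 = 4*0 + 1 = 1.
  i=1: a_1=1, p_1 = 1*4 + 1 = 5, q_1 = 1*1 + 0 = 1.
  i=2: a_2=11, p_2 = 11*5 + 4 = 59, q_2 = 11*1 + 1 = 12.
  i=3: a_3=4, p_3 = 4*59 + 5 = 241, q_3 = 4*12 + 1 = 49.
  i=4: a_4=8, p_4 = 8*241 + 59 = 1987, q_4 = 8*49 + 12 = 404.
  i=5: a_5=3, p_5 = 3*1987 + 241 = 6202, q_5 = 3*404 + 49 = 1261.
  i=6: a_6=4, p_6 = 4*6202 + 1987 = 26795, q_6 = 4*1261 + 404 = 5448.
  i=7: a_7=5, p_7 = 5*26795 + 6202 = 140177, q_7 = 5*5448 + 1261 = 28501.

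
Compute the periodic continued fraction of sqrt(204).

[14; (3, 1, 1, 6, 1, 1, 3, 28)]

Write x_i = (sqrt(204) + m_i)/d_i with (m_0, d_0) = (0, 1). a_0 = floor(sqrt(204)) = 14, since 14^2 = 196 <= 204 < 225 = 15^2.
Iterate m_{i+1} = d_i*a_i - m_i, d_{i+1} = (204 - m_{i+1}^2)/d_i, a_{i+1} = floor((a_0 + m_{i+1})/d_{i+1}):
  m_1 = 1*14 - 0 = 14, d_1 = (204 - 14^2)/1 = 8/1 = 8, a_1 = floor((14 + 14)/8) = 3.
  m_2 = 8*3 - 14 = 10, d_2 = (204 - 10^2)/8 = 104/8 = 13, a_2 = floor((14 + 10)/13) = 1.
  m_3 = 13*1 - 10 = 3, d_3 = (204 - 3^2)/13 = 195/13 = 15, a_3 = floor((14 + 3)/15) = 1.
  m_4 = 15*1 - 3 = 12, d_4 = (204 - 12^2)/15 = 60/15 = 4, a_4 = floor((14 + 12)/4) = 6.
  m_5 = 4*6 - 12 = 12, d_5 = (204 - 12^2)/4 = 60/4 = 15, a_5 = floor((14 + 12)/15) = 1.
  m_6 = 15*1 - 12 = 3, d_6 = (204 - 3^2)/15 = 195/15 = 13, a_6 = floor((14 + 3)/13) = 1.
  m_7 = 13*1 - 3 = 10, d_7 = (204 - 10^2)/13 = 104/13 = 8, a_7 = floor((14 + 10)/8) = 3.
  m_8 = 8*3 - 10 = 14, d_8 = (204 - 14^2)/8 = 8/8 = 1, a_8 = floor((14 + 14)/1) = 28.
  m_9 = 1*28 - 14 = 14, d_9 = (204 - 14^2)/1 = 8/1 = 8: (m_9, d_9) = (m_1, d_1) = (14, 8), so from here the quotients repeat a_1, ..., a_8; the period length is 8.
Hence the expansion of sqrt(204) is a_0 = 14 followed by the repeating block 3, 1, 1, 6, 1, 1, 3, 28 (period 8).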